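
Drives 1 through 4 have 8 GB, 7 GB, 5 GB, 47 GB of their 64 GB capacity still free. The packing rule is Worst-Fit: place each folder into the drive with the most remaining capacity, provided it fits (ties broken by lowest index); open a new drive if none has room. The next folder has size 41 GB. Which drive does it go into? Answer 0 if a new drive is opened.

4

Drives with room: drive 4 (47 GB).
Most room is drive 4 with 47 GB free.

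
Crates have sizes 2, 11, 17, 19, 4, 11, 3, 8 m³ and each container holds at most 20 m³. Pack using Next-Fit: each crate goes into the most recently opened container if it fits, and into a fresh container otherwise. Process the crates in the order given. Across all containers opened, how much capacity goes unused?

container 1: place 2 m³, 18 m³ left
container 1: place 11 m³, 7 m³ left
container 2: place 17 m³, 3 m³ left
container 3: place 19 m³, 1 m³ left
container 4: place 4 m³, 16 m³ left
container 4: place 11 m³, 5 m³ left
container 4: place 3 m³, 2 m³ left
container 5: place 8 m³, 12 m³ left
5 containers × 20 m³ = 100 m³; used 75 m³; unused 25 m³.

25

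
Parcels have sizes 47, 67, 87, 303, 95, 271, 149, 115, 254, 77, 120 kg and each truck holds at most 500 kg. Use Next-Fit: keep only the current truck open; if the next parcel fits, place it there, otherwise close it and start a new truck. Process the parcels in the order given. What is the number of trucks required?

truck 1: place 47 kg, 453 kg left
truck 1: place 67 kg, 386 kg left
truck 1: place 87 kg, 299 kg left
truck 2: place 303 kg, 197 kg left
truck 2: place 95 kg, 102 kg left
truck 3: place 271 kg, 229 kg left
truck 3: place 149 kg, 80 kg left
truck 4: place 115 kg, 385 kg left
truck 4: place 254 kg, 131 kg left
truck 4: place 77 kg, 54 kg left
truck 5: place 120 kg, 380 kg left
Final trucks: [47,67,87] [303,95] [271,149] [115,254,77] [120].

5 trucks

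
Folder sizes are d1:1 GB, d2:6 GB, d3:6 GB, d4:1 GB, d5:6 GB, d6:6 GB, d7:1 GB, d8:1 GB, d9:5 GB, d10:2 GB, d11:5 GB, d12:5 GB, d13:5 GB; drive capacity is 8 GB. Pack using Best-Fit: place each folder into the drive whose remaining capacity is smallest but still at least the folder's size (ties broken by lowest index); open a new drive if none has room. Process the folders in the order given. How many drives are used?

8 drives

drive 1: place d1 (1 GB), 7 GB left
drive 1: place d2 (6 GB), 1 GB left
drive 2: place d3 (6 GB), 2 GB left
drive 1: place d4 (1 GB), 0 GB left
drive 3: place d5 (6 GB), 2 GB left
drive 4: place d6 (6 GB), 2 GB left
drive 2: place d7 (1 GB), 1 GB left
drive 2: place d8 (1 GB), 0 GB left
drive 5: place d9 (5 GB), 3 GB left
drive 3: place d10 (2 GB), 0 GB left
drive 6: place d11 (5 GB), 3 GB left
drive 7: place d12 (5 GB), 3 GB left
drive 8: place d13 (5 GB), 3 GB left
Final drives: [1,6,1] [6,1,1] [6,2] [6] [5] [5] [5] [5].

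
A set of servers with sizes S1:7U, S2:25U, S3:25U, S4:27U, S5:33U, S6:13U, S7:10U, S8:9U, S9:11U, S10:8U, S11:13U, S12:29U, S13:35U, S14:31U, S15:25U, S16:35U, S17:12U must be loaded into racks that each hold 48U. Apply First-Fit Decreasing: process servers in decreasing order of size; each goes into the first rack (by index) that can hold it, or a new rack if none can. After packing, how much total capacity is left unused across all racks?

84

Sorted descending: 35, 35, 33, 31, 29, 27, 25, 25, 25, 13, 13, 12, 11, 10, 9, 8, 7.
35U → rack 1 (remaining 13U)
35U → rack 2 (remaining 13U)
33U → rack 3 (remaining 15U)
31U → rack 4 (remaining 17U)
29U → rack 5 (remaining 19U)
27U → rack 6 (remaining 21U)
25U → rack 7 (remaining 23U)
25U → rack 8 (remaining 23U)
25U → rack 9 (remaining 23U)
13U → rack 1 (remaining 0U)
13U → rack 2 (remaining 0U)
12U → rack 3 (remaining 3U)
11U → rack 4 (remaining 6U)
10U → rack 5 (remaining 9U)
9U → rack 5 (remaining 0U)
8U → rack 6 (remaining 13U)
7U → rack 6 (remaining 6U)
9 racks × 48U = 432U; used 348U; unused 84U.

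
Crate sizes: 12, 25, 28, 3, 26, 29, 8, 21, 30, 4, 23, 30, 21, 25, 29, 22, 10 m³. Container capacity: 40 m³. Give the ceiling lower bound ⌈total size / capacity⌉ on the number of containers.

Total size = 12 + 25 + 28 + 3 + 26 + 29 + 8 + 21 + 30 + 4 + 23 + 30 + 21 + 25 + 29 + 22 + 10 = 346 m³.
⌈346 / 40⌉ = 9.

9 containers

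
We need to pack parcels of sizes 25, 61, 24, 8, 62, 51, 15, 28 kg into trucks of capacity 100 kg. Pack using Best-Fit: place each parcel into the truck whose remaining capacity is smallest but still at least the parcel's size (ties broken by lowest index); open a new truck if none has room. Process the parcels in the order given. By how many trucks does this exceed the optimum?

0

Best-Fit: [25,61,8] [24,62] [51,15,28] → 3 trucks.
Total size 274 kg; any packing needs at least ⌈274/100⌉ = 3 trucks.
So 3 is already optimal.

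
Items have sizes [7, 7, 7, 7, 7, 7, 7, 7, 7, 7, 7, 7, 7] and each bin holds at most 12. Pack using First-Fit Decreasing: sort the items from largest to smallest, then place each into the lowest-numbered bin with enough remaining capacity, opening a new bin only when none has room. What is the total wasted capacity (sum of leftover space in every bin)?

Sorted descending: 7, 7, 7, 7, 7, 7, 7, 7, 7, 7, 7, 7, 7.
7 → bin 1 (remaining 5)
7 → bin 2 (remaining 5)
7 → bin 3 (remaining 5)
7 → bin 4 (remaining 5)
7 → bin 5 (remaining 5)
7 → bin 6 (remaining 5)
7 → bin 7 (remaining 5)
7 → bin 8 (remaining 5)
7 → bin 9 (remaining 5)
7 → bin 10 (remaining 5)
7 → bin 11 (remaining 5)
7 → bin 12 (remaining 5)
7 → bin 13 (remaining 5)
13 bins × 12 = 156; used 91; unused 65.

65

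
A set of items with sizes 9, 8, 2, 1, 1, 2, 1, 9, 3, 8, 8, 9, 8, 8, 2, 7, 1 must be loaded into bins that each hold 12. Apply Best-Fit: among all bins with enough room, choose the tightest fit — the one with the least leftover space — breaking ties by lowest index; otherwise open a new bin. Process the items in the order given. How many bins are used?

Put 9 in bin 1; 3 remain.
Put 8 in bin 2; 4 remain.
Put 2 in bin 1; 1 remain.
Put 1 in bin 1; 0 remain.
Put 1 in bin 2; 3 remain.
Put 2 in bin 2; 1 remain.
Put 1 in bin 2; 0 remain.
Put 9 in bin 3; 3 remain.
Put 3 in bin 3; 0 remain.
Put 8 in bin 4; 4 remain.
Put 8 in bin 5; 4 remain.
Put 9 in bin 6; 3 remain.
Put 8 in bin 7; 4 remain.
Put 8 in bin 8; 4 remain.
Put 2 in bin 6; 1 remain.
Put 7 in bin 9; 5 remain.
Put 1 in bin 6; 0 remain.
Final bins: [9,2,1] [8,1,2,1] [9,3] [8] [8] [9,2,1] [8] [8] [7].

9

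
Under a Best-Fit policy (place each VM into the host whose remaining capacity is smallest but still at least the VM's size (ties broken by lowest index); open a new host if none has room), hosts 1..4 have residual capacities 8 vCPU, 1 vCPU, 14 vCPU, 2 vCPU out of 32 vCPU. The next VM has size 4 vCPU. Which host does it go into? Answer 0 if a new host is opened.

1

Hosts with room: host 1 (8 vCPU), host 3 (14 vCPU).
Tightest fit is host 1 with 8 vCPU free.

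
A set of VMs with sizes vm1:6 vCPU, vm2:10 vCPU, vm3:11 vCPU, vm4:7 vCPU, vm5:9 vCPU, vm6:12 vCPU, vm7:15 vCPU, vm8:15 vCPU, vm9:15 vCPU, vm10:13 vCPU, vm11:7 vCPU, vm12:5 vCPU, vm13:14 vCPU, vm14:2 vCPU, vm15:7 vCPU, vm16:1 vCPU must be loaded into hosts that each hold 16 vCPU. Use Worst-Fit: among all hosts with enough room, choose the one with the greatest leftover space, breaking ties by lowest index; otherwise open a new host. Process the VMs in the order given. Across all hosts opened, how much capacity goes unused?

27

Put vm1 (6 vCPU) in host 1; 10 vCPU remain.
Put vm2 (10 vCPU) in host 1; 0 vCPU remain.
Put vm3 (11 vCPU) in host 2; 5 vCPU remain.
Put vm4 (7 vCPU) in host 3; 9 vCPU remain.
Put vm5 (9 vCPU) in host 3; 0 vCPU remain.
Put vm6 (12 vCPU) in host 4; 4 vCPU remain.
Put vm7 (15 vCPU) in host 5; 1 vCPU remain.
Put vm8 (15 vCPU) in host 6; 1 vCPU remain.
Put vm9 (15 vCPU) in host 7; 1 vCPU remain.
Put vm10 (13 vCPU) in host 8; 3 vCPU remain.
Put vm11 (7 vCPU) in host 9; 9 vCPU remain.
Put vm12 (5 vCPU) in host 9; 4 vCPU remain.
Put vm13 (14 vCPU) in host 10; 2 vCPU remain.
Put vm14 (2 vCPU) in host 2; 3 vCPU remain.
Put vm15 (7 vCPU) in host 11; 9 vCPU remain.
Put vm16 (1 vCPU) in host 11; 8 vCPU remain.
11 hosts × 16 vCPU = 176 vCPU; used 149 vCPU; unused 27 vCPU.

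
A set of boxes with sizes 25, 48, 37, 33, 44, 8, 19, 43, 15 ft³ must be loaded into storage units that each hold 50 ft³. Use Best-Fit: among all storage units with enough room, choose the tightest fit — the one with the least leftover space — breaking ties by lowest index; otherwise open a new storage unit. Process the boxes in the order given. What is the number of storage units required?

Put 25 ft³ in storage unit 1; 25 ft³ remain.
Put 48 ft³ in storage unit 2; 2 ft³ remain.
Put 37 ft³ in storage unit 3; 13 ft³ remain.
Put 33 ft³ in storage unit 4; 17 ft³ remain.
Put 44 ft³ in storage unit 5; 6 ft³ remain.
Put 8 ft³ in storage unit 3; 5 ft³ remain.
Put 19 ft³ in storage unit 1; 6 ft³ remain.
Put 43 ft³ in storage unit 6; 7 ft³ remain.
Put 15 ft³ in storage unit 4; 2 ft³ remain.
Final storage units: [25,19] [48] [37,8] [33,15] [44] [43].

6 storage units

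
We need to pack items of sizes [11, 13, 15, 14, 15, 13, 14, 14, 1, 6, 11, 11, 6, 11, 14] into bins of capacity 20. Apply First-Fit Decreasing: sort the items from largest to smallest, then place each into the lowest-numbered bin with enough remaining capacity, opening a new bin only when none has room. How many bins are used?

Sorted descending: 15, 15, 14, 14, 14, 14, 13, 13, 11, 11, 11, 11, 6, 6, 1.
bin 1: place 15, 5 left
bin 2: place 15, 5 left
bin 3: place 14, 6 left
bin 4: place 14, 6 left
bin 5: place 14, 6 left
bin 6: place 14, 6 left
bin 7: place 13, 7 left
bin 8: place 13, 7 left
bin 9: place 11, 9 left
bin 10: place 11, 9 left
bin 11: place 11, 9 left
bin 12: place 11, 9 left
bin 3: place 6, 0 left
bin 4: place 6, 0 left
bin 1: place 1, 4 left
Final bins: [15,1] [15] [14,6] [14,6] [14] [14] [13] [13] [11] [11] [11] [11].

12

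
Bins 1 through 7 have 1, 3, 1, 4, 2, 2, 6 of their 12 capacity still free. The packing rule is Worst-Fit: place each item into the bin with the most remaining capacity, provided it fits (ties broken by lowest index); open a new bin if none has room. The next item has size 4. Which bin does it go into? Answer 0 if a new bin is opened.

7

Bins with room: bin 4 (4), bin 7 (6).
Most room is bin 7 with 6 free.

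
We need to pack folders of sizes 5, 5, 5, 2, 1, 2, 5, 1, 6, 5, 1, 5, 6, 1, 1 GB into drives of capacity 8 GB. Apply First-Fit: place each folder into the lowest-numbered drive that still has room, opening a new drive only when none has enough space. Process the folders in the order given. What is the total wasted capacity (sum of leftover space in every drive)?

Put 5 GB in drive 1; 3 GB remain.
Put 5 GB in drive 2; 3 GB remain.
Put 5 GB in drive 3; 3 GB remain.
Put 2 GB in drive 1; 1 GB remain.
Put 1 GB in drive 1; 0 GB remain.
Put 2 GB in drive 2; 1 GB remain.
Put 5 GB in drive 4; 3 GB remain.
Put 1 GB in drive 2; 0 GB remain.
Put 6 GB in drive 5; 2 GB remain.
Put 5 GB in drive 6; 3 GB remain.
Put 1 GB in drive 3; 2 GB remain.
Put 5 GB in drive 7; 3 GB remain.
Put 6 GB in drive 8; 2 GB remain.
Put 1 GB in drive 3; 1 GB remain.
Put 1 GB in drive 3; 0 GB remain.
8 drives × 8 GB = 64 GB; used 51 GB; unused 13 GB.

13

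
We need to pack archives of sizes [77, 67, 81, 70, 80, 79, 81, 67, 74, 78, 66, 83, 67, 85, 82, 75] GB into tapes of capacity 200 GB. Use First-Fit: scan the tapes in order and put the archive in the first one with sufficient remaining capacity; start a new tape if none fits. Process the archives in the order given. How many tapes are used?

tape 1: place 77 GB, 123 GB left
tape 1: place 67 GB, 56 GB left
tape 2: place 81 GB, 119 GB left
tape 2: place 70 GB, 49 GB left
tape 3: place 80 GB, 120 GB left
tape 3: place 79 GB, 41 GB left
tape 4: place 81 GB, 119 GB left
tape 4: place 67 GB, 52 GB left
tape 5: place 74 GB, 126 GB left
tape 5: place 78 GB, 48 GB left
tape 6: place 66 GB, 134 GB left
tape 6: place 83 GB, 51 GB left
tape 7: place 67 GB, 133 GB left
tape 7: place 85 GB, 48 GB left
tape 8: place 82 GB, 118 GB left
tape 8: place 75 GB, 43 GB left
Final tapes: [77,67] [81,70] [80,79] [81,67] [74,78] [66,83] [67,85] [82,75].

8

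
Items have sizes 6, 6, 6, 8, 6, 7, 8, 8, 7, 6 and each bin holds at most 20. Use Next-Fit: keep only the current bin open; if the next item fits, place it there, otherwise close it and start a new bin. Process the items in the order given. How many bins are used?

5

Put 6 in bin 1; 14 remain.
Put 6 in bin 1; 8 remain.
Put 6 in bin 1; 2 remain.
Put 8 in bin 2; 12 remain.
Put 6 in bin 2; 6 remain.
Put 7 in bin 3; 13 remain.
Put 8 in bin 3; 5 remain.
Put 8 in bin 4; 12 remain.
Put 7 in bin 4; 5 remain.
Put 6 in bin 5; 14 remain.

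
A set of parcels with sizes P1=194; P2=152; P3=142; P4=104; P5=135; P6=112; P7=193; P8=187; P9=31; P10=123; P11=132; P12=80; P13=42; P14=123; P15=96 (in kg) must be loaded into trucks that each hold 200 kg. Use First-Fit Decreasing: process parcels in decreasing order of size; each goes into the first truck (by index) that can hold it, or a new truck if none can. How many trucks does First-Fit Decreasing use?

11 trucks

Sorted descending: 194, 193, 187, 152, 142, 135, 132, 123, 123, 112, 104, 96, 80, 42, 31.
truck 1: place 194 kg, 6 kg left
truck 2: place 193 kg, 7 kg left
truck 3: place 187 kg, 13 kg left
truck 4: place 152 kg, 48 kg left
truck 5: place 142 kg, 58 kg left
truck 6: place 135 kg, 65 kg left
truck 7: place 132 kg, 68 kg left
truck 8: place 123 kg, 77 kg left
truck 9: place 123 kg, 77 kg left
truck 10: place 112 kg, 88 kg left
truck 11: place 104 kg, 96 kg left
truck 11: place 96 kg, 0 kg left
truck 10: place 80 kg, 8 kg left
truck 4: place 42 kg, 6 kg left
truck 5: place 31 kg, 27 kg left
Final trucks: [194] [193] [187] [152,42] [142,31] [135] [132] [123] [123] [112,80] [104,96].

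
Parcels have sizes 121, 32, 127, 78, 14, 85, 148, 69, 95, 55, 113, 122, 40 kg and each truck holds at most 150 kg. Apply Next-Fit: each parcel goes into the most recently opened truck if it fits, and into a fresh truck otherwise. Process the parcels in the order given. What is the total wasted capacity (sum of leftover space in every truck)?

551

121 kg → truck 1 (remaining 29 kg)
32 kg → truck 2 (remaining 118 kg)
127 kg → truck 3 (remaining 23 kg)
78 kg → truck 4 (remaining 72 kg)
14 kg → truck 4 (remaining 58 kg)
85 kg → truck 5 (remaining 65 kg)
148 kg → truck 6 (remaining 2 kg)
69 kg → truck 7 (remaining 81 kg)
95 kg → truck 8 (remaining 55 kg)
55 kg → truck 8 (remaining 0 kg)
113 kg → truck 9 (remaining 37 kg)
122 kg → truck 10 (remaining 28 kg)
40 kg → truck 11 (remaining 110 kg)
11 trucks × 150 kg = 1650 kg; used 1099 kg; unused 551 kg.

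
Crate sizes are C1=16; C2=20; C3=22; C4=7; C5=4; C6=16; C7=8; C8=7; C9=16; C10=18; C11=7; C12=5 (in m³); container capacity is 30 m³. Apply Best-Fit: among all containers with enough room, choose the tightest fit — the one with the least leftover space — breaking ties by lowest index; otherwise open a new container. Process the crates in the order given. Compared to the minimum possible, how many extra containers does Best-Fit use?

Best-Fit: [16,8,5] [20,4] [22,7] [16,7,7] [16] [18] → 6 containers.
6 crates exceed 15 m³ (half the capacity), and no two of those can share a container, so at least 6 containers are needed.
So 6 is already optimal.

0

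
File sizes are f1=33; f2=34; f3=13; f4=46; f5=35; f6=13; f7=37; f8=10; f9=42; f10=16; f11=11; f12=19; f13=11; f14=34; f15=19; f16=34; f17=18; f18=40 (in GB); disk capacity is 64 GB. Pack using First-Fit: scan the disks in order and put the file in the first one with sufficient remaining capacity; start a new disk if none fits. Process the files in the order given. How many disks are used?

9

Put f1 (33 GB) in disk 1; 31 GB remain.
Put f2 (34 GB) in disk 2; 30 GB remain.
Put f3 (13 GB) in disk 1; 18 GB remain.
Put f4 (46 GB) in disk 3; 18 GB remain.
Put f5 (35 GB) in disk 4; 29 GB remain.
Put f6 (13 GB) in disk 1; 5 GB remain.
Put f7 (37 GB) in disk 5; 27 GB remain.
Put f8 (10 GB) in disk 2; 20 GB remain.
Put f9 (42 GB) in disk 6; 22 GB remain.
Put f10 (16 GB) in disk 2; 4 GB remain.
Put f11 (11 GB) in disk 3; 7 GB remain.
Put f12 (19 GB) in disk 4; 10 GB remain.
Put f13 (11 GB) in disk 5; 16 GB remain.
Put f14 (34 GB) in disk 7; 30 GB remain.
Put f15 (19 GB) in disk 6; 3 GB remain.
Put f16 (34 GB) in disk 8; 30 GB remain.
Put f17 (18 GB) in disk 7; 12 GB remain.
Put f18 (40 GB) in disk 9; 24 GB remain.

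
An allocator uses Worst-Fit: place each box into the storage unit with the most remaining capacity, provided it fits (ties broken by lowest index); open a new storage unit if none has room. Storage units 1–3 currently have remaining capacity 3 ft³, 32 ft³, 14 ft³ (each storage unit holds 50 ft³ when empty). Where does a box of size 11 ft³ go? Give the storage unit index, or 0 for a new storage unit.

2

Storage units with room: storage unit 2 (32 ft³), storage unit 3 (14 ft³).
Most room is storage unit 2 with 32 ft³ free.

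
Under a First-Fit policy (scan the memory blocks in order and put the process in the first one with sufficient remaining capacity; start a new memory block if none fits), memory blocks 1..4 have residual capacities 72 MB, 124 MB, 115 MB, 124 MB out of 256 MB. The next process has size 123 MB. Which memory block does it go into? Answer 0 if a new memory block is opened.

2

Memory blocks with room: memory block 2 (124 MB), memory block 4 (124 MB).
The first with room is memory block 2.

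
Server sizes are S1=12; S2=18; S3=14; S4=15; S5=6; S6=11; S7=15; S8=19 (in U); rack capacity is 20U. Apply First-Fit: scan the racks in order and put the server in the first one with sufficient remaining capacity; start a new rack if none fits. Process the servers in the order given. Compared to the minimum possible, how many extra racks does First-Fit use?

First-Fit: [12,6] [18] [14] [15] [11] [15] [19] → 7 racks.
7 servers exceed 10U (half the capacity), and no two of those can share a rack, so at least 7 racks are needed.
So 7 is already optimal.

0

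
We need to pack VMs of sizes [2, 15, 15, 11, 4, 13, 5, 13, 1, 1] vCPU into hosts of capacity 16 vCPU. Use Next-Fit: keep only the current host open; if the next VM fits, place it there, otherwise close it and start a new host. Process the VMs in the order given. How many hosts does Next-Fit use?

host 1: place 2 vCPU, 14 vCPU left
host 2: place 15 vCPU, 1 vCPU left
host 3: place 15 vCPU, 1 vCPU left
host 4: place 11 vCPU, 5 vCPU left
host 4: place 4 vCPU, 1 vCPU left
host 5: place 13 vCPU, 3 vCPU left
host 6: place 5 vCPU, 11 vCPU left
host 7: place 13 vCPU, 3 vCPU left
host 7: place 1 vCPU, 2 vCPU left
host 7: place 1 vCPU, 1 vCPU left

7 hosts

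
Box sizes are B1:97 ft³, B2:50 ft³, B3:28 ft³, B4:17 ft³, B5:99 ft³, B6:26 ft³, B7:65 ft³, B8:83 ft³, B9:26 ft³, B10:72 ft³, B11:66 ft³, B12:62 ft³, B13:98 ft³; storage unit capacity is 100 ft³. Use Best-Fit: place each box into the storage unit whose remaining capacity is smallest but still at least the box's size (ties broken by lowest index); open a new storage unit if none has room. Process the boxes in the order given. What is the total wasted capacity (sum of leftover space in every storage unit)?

111

storage unit 1: place B1 (97 ft³), 3 ft³ left
storage unit 2: place B2 (50 ft³), 50 ft³ left
storage unit 2: place B3 (28 ft³), 22 ft³ left
storage unit 2: place B4 (17 ft³), 5 ft³ left
storage unit 3: place B5 (99 ft³), 1 ft³ left
storage unit 4: place B6 (26 ft³), 74 ft³ left
storage unit 4: place B7 (65 ft³), 9 ft³ left
storage unit 5: place B8 (83 ft³), 17 ft³ left
storage unit 6: place B9 (26 ft³), 74 ft³ left
storage unit 6: place B10 (72 ft³), 2 ft³ left
storage unit 7: place B11 (66 ft³), 34 ft³ left
storage unit 8: place B12 (62 ft³), 38 ft³ left
storage unit 9: place B13 (98 ft³), 2 ft³ left
9 storage units × 100 ft³ = 900 ft³; used 789 ft³; unused 111 ft³.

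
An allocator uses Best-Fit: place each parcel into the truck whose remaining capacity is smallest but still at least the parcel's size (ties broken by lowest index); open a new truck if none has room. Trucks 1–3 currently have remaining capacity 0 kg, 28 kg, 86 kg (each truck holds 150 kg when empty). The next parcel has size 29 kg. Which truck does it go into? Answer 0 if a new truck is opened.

Trucks with room: truck 3 (86 kg).
Tightest fit is truck 3 with 86 kg free.

3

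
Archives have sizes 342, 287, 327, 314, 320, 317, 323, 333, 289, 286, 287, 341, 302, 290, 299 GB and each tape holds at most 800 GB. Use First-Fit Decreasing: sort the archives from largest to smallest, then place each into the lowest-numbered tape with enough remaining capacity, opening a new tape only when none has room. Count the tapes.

Sorted descending: 342, 341, 333, 327, 323, 320, 317, 314, 302, 299, 290, 289, 287, 287, 286.
tape 1: place 342 GB, 458 GB left
tape 1: place 341 GB, 117 GB left
tape 2: place 333 GB, 467 GB left
tape 2: place 327 GB, 140 GB left
tape 3: place 323 GB, 477 GB left
tape 3: place 320 GB, 157 GB left
tape 4: place 317 GB, 483 GB left
tape 4: place 314 GB, 169 GB left
tape 5: place 302 GB, 498 GB left
tape 5: place 299 GB, 199 GB left
tape 6: place 290 GB, 510 GB left
tape 6: place 289 GB, 221 GB left
tape 7: place 287 GB, 513 GB left
tape 7: place 287 GB, 226 GB left
tape 8: place 286 GB, 514 GB left

8 tapes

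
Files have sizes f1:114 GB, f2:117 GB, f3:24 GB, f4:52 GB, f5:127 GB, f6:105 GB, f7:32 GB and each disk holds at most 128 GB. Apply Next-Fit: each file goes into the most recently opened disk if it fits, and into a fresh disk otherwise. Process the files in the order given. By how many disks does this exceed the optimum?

Next-Fit: [114] [117] [24,52] [127] [105] [32] → 6 disks.
Total size 571 GB; any packing needs at least ⌈571/128⌉ = 5 disks.
An optimal packing achieves that bound: [127] [117] [114] [105] [52,32,24] → 5 disks.
Excess: 6 − 5 = 1.

1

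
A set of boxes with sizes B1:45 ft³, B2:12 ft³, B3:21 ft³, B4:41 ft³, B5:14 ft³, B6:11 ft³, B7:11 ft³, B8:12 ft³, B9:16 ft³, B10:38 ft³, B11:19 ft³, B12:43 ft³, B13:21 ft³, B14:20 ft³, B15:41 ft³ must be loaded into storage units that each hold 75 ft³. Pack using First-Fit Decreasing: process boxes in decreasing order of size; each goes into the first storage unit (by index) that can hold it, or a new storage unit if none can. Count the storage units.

Sorted descending: 45, 43, 41, 41, 38, 21, 21, 20, 19, 16, 14, 12, 12, 11, 11.
Put 45 ft³ in storage unit 1; 30 ft³ remain.
Put 43 ft³ in storage unit 2; 32 ft³ remain.
Put 41 ft³ in storage unit 3; 34 ft³ remain.
Put 41 ft³ in storage unit 4; 34 ft³ remain.
Put 38 ft³ in storage unit 5; 37 ft³ remain.
Put 21 ft³ in storage unit 1; 9 ft³ remain.
Put 21 ft³ in storage unit 2; 11 ft³ remain.
Put 20 ft³ in storage unit 3; 14 ft³ remain.
Put 19 ft³ in storage unit 4; 15 ft³ remain.
Put 16 ft³ in storage unit 5; 21 ft³ remain.
Put 14 ft³ in storage unit 3; 0 ft³ remain.
Put 12 ft³ in storage unit 4; 3 ft³ remain.
Put 12 ft³ in storage unit 5; 9 ft³ remain.
Put 11 ft³ in storage unit 2; 0 ft³ remain.
Put 11 ft³ in storage unit 6; 64 ft³ remain.
Final storage units: [45,21] [43,21,11] [41,20,14] [41,19,12] [38,16,12] [11].

6 storage units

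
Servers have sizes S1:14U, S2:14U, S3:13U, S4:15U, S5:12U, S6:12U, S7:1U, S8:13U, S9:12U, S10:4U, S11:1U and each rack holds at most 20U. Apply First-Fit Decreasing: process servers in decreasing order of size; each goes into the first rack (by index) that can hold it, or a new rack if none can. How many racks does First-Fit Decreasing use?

Sorted descending: 15, 14, 14, 13, 13, 12, 12, 12, 4, 1, 1.
15U → rack 1 (remaining 5U)
14U → rack 2 (remaining 6U)
14U → rack 3 (remaining 6U)
13U → rack 4 (remaining 7U)
13U → rack 5 (remaining 7U)
12U → rack 6 (remaining 8U)
12U → rack 7 (remaining 8U)
12U → rack 8 (remaining 8U)
4U → rack 1 (remaining 1U)
1U → rack 1 (remaining 0U)
1U → rack 2 (remaining 5U)
Final racks: [15,4,1] [14,1] [14] [13] [13] [12] [12] [12].

8 racks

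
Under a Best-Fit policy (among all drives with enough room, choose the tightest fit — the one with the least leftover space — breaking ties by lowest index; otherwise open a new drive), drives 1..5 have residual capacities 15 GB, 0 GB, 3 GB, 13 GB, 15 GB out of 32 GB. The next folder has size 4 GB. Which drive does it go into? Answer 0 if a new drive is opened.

Drives with room: drive 1 (15 GB), drive 4 (13 GB), drive 5 (15 GB).
Tightest fit is drive 4 with 13 GB free.

4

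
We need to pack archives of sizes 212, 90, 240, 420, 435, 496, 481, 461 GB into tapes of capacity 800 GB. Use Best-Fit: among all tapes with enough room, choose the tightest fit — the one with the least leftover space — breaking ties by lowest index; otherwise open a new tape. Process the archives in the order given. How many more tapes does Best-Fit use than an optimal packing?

Best-Fit: [212,90,240] [420] [435] [496] [481] [461] → 6 tapes.
5 archives exceed 400 GB (half the capacity), and no two of those can share a tape, so at least 5 tapes are needed.
An optimal packing achieves that bound: [496,240] [481,212,90] [461] [435] [420] → 5 tapes.
Excess: 6 − 5 = 1.

1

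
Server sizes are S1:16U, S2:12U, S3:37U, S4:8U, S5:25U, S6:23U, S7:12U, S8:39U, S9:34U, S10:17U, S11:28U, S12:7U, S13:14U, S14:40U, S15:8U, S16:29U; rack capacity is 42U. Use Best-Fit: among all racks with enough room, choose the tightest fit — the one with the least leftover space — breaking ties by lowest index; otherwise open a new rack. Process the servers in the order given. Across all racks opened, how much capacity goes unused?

29

rack 1: place S1 (16U), 26U left
rack 1: place S2 (12U), 14U left
rack 2: place S3 (37U), 5U left
rack 1: place S4 (8U), 6U left
rack 3: place S5 (25U), 17U left
rack 4: place S6 (23U), 19U left
rack 3: place S7 (12U), 5U left
rack 5: place S8 (39U), 3U left
rack 6: place S9 (34U), 8U left
rack 4: place S10 (17U), 2U left
rack 7: place S11 (28U), 14U left
rack 6: place S12 (7U), 1U left
rack 7: place S13 (14U), 0U left
rack 8: place S14 (40U), 2U left
rack 9: place S15 (8U), 34U left
rack 9: place S16 (29U), 5U left
9 racks × 42U = 378U; used 349U; unused 29U.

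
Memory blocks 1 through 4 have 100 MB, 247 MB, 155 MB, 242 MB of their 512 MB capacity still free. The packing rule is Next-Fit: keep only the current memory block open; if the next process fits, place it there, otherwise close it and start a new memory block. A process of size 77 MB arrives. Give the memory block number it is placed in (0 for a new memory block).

4

Next-Fit only looks at memory block 4, which has 242 MB free.
77 MB fits there.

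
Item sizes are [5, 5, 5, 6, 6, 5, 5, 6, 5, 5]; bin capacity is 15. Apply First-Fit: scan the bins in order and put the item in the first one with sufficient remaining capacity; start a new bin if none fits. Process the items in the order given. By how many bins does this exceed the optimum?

First-Fit: [5,5,5] [6,6] [5,5,5] [6,5] → 4 bins.
Total size 53; any packing needs at least ⌈53/15⌉ = 4 bins.
So 4 is already optimal.

0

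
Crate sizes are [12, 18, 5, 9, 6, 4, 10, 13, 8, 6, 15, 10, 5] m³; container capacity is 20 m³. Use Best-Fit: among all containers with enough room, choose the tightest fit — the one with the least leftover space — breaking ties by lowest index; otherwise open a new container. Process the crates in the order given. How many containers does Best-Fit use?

7

Put 12 m³ in container 1; 8 m³ remain.
Put 18 m³ in container 2; 2 m³ remain.
Put 5 m³ in container 1; 3 m³ remain.
Put 9 m³ in container 3; 11 m³ remain.
Put 6 m³ in container 3; 5 m³ remain.
Put 4 m³ in container 3; 1 m³ remain.
Put 10 m³ in container 4; 10 m³ remain.
Put 13 m³ in container 5; 7 m³ remain.
Put 8 m³ in container 4; 2 m³ remain.
Put 6 m³ in container 5; 1 m³ remain.
Put 15 m³ in container 6; 5 m³ remain.
Put 10 m³ in container 7; 10 m³ remain.
Put 5 m³ in container 6; 0 m³ remain.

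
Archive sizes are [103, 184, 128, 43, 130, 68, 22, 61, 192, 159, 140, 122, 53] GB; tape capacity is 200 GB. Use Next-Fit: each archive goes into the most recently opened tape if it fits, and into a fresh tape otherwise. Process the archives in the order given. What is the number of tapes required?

Put 103 GB in tape 1; 97 GB remain.
Put 184 GB in tape 2; 16 GB remain.
Put 128 GB in tape 3; 72 GB remain.
Put 43 GB in tape 3; 29 GB remain.
Put 130 GB in tape 4; 70 GB remain.
Put 68 GB in tape 4; 2 GB remain.
Put 22 GB in tape 5; 178 GB remain.
Put 61 GB in tape 5; 117 GB remain.
Put 192 GB in tape 6; 8 GB remain.
Put 159 GB in tape 7; 41 GB remain.
Put 140 GB in tape 8; 60 GB remain.
Put 122 GB in tape 9; 78 GB remain.
Put 53 GB in tape 9; 25 GB remain.

9 tapes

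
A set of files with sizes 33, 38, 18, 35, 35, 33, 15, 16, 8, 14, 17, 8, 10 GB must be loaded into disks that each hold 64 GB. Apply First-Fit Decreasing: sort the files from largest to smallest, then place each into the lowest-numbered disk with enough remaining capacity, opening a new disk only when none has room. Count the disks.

Sorted descending: 38, 35, 35, 33, 33, 18, 17, 16, 15, 14, 10, 8, 8.
disk 1: place 38 GB, 26 GB left
disk 2: place 35 GB, 29 GB left
disk 3: place 35 GB, 29 GB left
disk 4: place 33 GB, 31 GB left
disk 5: place 33 GB, 31 GB left
disk 1: place 18 GB, 8 GB left
disk 2: place 17 GB, 12 GB left
disk 3: place 16 GB, 13 GB left
disk 4: place 15 GB, 16 GB left
disk 4: place 14 GB, 2 GB left
disk 2: place 10 GB, 2 GB left
disk 1: place 8 GB, 0 GB left
disk 3: place 8 GB, 5 GB left
Final disks: [38,18,8] [35,17,10] [35,16,8] [33,15,14] [33].

5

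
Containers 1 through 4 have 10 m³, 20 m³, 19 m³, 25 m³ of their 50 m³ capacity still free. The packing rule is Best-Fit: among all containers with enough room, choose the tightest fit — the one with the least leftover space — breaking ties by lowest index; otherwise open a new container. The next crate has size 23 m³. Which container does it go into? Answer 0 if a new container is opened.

Containers with room: container 4 (25 m³).
Tightest fit is container 4 with 25 m³ free.

4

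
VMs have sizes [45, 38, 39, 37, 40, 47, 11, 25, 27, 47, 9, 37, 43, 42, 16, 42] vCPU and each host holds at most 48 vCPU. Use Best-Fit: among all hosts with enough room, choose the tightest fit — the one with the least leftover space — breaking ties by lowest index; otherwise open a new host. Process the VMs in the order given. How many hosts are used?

13 hosts

45 vCPU → host 1 (remaining 3 vCPU)
38 vCPU → host 2 (remaining 10 vCPU)
39 vCPU → host 3 (remaining 9 vCPU)
37 vCPU → host 4 (remaining 11 vCPU)
40 vCPU → host 5 (remaining 8 vCPU)
47 vCPU → host 6 (remaining 1 vCPU)
11 vCPU → host 4 (remaining 0 vCPU)
25 vCPU → host 7 (remaining 23 vCPU)
27 vCPU → host 8 (remaining 21 vCPU)
47 vCPU → host 9 (remaining 1 vCPU)
9 vCPU → host 3 (remaining 0 vCPU)
37 vCPU → host 10 (remaining 11 vCPU)
43 vCPU → host 11 (remaining 5 vCPU)
42 vCPU → host 12 (remaining 6 vCPU)
16 vCPU → host 8 (remaining 5 vCPU)
42 vCPU → host 13 (remaining 6 vCPU)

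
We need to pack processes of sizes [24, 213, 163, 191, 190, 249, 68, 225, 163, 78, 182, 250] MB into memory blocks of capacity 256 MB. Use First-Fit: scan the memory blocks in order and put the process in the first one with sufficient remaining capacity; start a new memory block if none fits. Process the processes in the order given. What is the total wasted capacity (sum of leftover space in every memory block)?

308

24 MB → memory block 1 (remaining 232 MB)
213 MB → memory block 1 (remaining 19 MB)
163 MB → memory block 2 (remaining 93 MB)
191 MB → memory block 3 (remaining 65 MB)
190 MB → memory block 4 (remaining 66 MB)
249 MB → memory block 5 (remaining 7 MB)
68 MB → memory block 2 (remaining 25 MB)
225 MB → memory block 6 (remaining 31 MB)
163 MB → memory block 7 (remaining 93 MB)
78 MB → memory block 7 (remaining 15 MB)
182 MB → memory block 8 (remaining 74 MB)
250 MB → memory block 9 (remaining 6 MB)
9 memory blocks × 256 MB = 2304 MB; used 1996 MB; unused 308 MB.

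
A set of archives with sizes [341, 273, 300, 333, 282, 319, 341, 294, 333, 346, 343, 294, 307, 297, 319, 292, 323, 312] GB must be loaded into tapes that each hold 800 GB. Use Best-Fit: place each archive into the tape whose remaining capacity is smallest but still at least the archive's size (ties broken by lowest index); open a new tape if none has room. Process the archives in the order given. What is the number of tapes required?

tape 1: place 341 GB, 459 GB left
tape 1: place 273 GB, 186 GB left
tape 2: place 300 GB, 500 GB left
tape 2: place 333 GB, 167 GB left
tape 3: place 282 GB, 518 GB left
tape 3: place 319 GB, 199 GB left
tape 4: place 341 GB, 459 GB left
tape 4: place 294 GB, 165 GB left
tape 5: place 333 GB, 467 GB left
tape 5: place 346 GB, 121 GB left
tape 6: place 343 GB, 457 GB left
tape 6: place 294 GB, 163 GB left
tape 7: place 307 GB, 493 GB left
tape 7: place 297 GB, 196 GB left
tape 8: place 319 GB, 481 GB left
tape 8: place 292 GB, 189 GB left
tape 9: place 323 GB, 477 GB left
tape 9: place 312 GB, 165 GB left
Final tapes: [341,273] [300,333] [282,319] [341,294] [333,346] [343,294] [307,297] [319,292] [323,312].

9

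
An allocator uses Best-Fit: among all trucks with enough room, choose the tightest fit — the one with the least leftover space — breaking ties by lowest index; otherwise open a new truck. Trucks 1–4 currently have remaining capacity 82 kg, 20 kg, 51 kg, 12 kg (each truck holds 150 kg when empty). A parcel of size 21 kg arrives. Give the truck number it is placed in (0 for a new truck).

3

Trucks with room: truck 1 (82 kg), truck 3 (51 kg).
Tightest fit is truck 3 with 51 kg free.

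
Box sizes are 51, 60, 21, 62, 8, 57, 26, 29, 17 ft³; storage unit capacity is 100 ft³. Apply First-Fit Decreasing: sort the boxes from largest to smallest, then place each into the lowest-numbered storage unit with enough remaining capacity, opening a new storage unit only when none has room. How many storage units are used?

Sorted descending: 62, 60, 57, 51, 29, 26, 21, 17, 8.
Put 62 ft³ in storage unit 1; 38 ft³ remain.
Put 60 ft³ in storage unit 2; 40 ft³ remain.
Put 57 ft³ in storage unit 3; 43 ft³ remain.
Put 51 ft³ in storage unit 4; 49 ft³ remain.
Put 29 ft³ in storage unit 1; 9 ft³ remain.
Put 26 ft³ in storage unit 2; 14 ft³ remain.
Put 21 ft³ in storage unit 3; 22 ft³ remain.
Put 17 ft³ in storage unit 3; 5 ft³ remain.
Put 8 ft³ in storage unit 1; 1 ft³ remain.

4 storage units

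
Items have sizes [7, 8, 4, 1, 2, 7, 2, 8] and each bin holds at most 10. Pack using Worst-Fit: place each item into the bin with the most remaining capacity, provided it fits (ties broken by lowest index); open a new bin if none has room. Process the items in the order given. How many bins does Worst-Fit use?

Put 7 in bin 1; 3 remain.
Put 8 in bin 2; 2 remain.
Put 4 in bin 3; 6 remain.
Put 1 in bin 3; 5 remain.
Put 2 in bin 3; 3 remain.
Put 7 in bin 4; 3 remain.
Put 2 in bin 1; 1 remain.
Put 8 in bin 5; 2 remain.
Final bins: [7,2] [8] [4,1,2] [7] [8].

5 bins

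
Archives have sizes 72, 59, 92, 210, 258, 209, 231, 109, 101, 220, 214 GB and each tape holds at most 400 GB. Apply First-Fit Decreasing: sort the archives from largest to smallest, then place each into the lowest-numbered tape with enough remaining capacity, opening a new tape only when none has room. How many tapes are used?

Sorted descending: 258, 231, 220, 214, 210, 209, 109, 101, 92, 72, 59.
tape 1: place 258 GB, 142 GB left
tape 2: place 231 GB, 169 GB left
tape 3: place 220 GB, 180 GB left
tape 4: place 214 GB, 186 GB left
tape 5: place 210 GB, 190 GB left
tape 6: place 209 GB, 191 GB left
tape 1: place 109 GB, 33 GB left
tape 2: place 101 GB, 68 GB left
tape 3: place 92 GB, 88 GB left
tape 3: place 72 GB, 16 GB left
tape 2: place 59 GB, 9 GB left
Final tapes: [258,109] [231,101,59] [220,92,72] [214] [210] [209].

6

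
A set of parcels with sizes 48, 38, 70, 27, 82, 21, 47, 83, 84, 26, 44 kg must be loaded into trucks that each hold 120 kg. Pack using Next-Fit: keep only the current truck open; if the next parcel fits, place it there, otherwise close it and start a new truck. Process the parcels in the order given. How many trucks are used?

48 kg → truck 1 (remaining 72 kg)
38 kg → truck 1 (remaining 34 kg)
70 kg → truck 2 (remaining 50 kg)
27 kg → truck 2 (remaining 23 kg)
82 kg → truck 3 (remaining 38 kg)
21 kg → truck 3 (remaining 17 kg)
47 kg → truck 4 (remaining 73 kg)
83 kg → truck 5 (remaining 37 kg)
84 kg → truck 6 (remaining 36 kg)
26 kg → truck 6 (remaining 10 kg)
44 kg → truck 7 (remaining 76 kg)
Final trucks: [48,38] [70,27] [82,21] [47] [83] [84,26] [44].

7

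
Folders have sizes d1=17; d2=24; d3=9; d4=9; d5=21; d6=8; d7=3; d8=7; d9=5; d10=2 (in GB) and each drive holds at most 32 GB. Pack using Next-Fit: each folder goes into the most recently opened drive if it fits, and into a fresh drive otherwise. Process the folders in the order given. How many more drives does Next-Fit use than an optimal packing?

Next-Fit: [17] [24] [9,9] [21,8,3] [7,5,2] → 5 drives.
Total size 105 GB; any packing needs at least ⌈105/32⌉ = 4 drives.
An optimal packing achieves that bound: [24,8] [21,9,2] [17,9,5] [7,3] → 4 drives.
Excess: 5 − 4 = 1.

1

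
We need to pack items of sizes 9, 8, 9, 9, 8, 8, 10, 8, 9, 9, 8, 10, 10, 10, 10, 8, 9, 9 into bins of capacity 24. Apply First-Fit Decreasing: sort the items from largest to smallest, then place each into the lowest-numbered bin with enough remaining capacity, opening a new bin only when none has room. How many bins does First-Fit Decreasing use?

8

Sorted descending: 10, 10, 10, 10, 10, 9, 9, 9, 9, 9, 9, 9, 8, 8, 8, 8, 8, 8.
bin 1: place 10, 14 left
bin 1: place 10, 4 left
bin 2: place 10, 14 left
bin 2: place 10, 4 left
bin 3: place 10, 14 left
bin 3: place 9, 5 left
bin 4: place 9, 15 left
bin 4: place 9, 6 left
bin 5: place 9, 15 left
bin 5: place 9, 6 left
bin 6: place 9, 15 left
bin 6: place 9, 6 left
bin 7: place 8, 16 left
bin 7: place 8, 8 left
bin 7: place 8, 0 left
bin 8: place 8, 16 left
bin 8: place 8, 8 left
bin 8: place 8, 0 left
Final bins: [10,10] [10,10] [10,9] [9,9] [9,9] [9,9] [8,8,8] [8,8,8].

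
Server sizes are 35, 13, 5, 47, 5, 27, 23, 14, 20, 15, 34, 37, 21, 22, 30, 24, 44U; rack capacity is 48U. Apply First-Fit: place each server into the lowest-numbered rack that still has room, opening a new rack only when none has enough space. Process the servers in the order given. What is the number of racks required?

Put 35U in rack 1; 13U remain.
Put 13U in rack 1; 0U remain.
Put 5U in rack 2; 43U remain.
Put 47U in rack 3; 1U remain.
Put 5U in rack 2; 38U remain.
Put 27U in rack 2; 11U remain.
Put 23U in rack 4; 25U remain.
Put 14U in rack 4; 11U remain.
Put 20U in rack 5; 28U remain.
Put 15U in rack 5; 13U remain.
Put 34U in rack 6; 14U remain.
Put 37U in rack 7; 11U remain.
Put 21U in rack 8; 27U remain.
Put 22U in rack 8; 5U remain.
Put 30U in rack 9; 18U remain.
Put 24U in rack 10; 24U remain.
Put 44U in rack 11; 4U remain.
Final racks: [35,13] [5,5,27] [47] [23,14] [20,15] [34] [37] [21,22] [30] [24] [44].

11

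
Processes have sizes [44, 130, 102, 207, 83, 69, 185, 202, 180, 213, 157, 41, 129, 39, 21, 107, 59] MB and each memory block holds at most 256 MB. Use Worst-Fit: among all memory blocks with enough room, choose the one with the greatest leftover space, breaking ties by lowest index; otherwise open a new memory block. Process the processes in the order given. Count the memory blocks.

memory block 1: place 44 MB, 212 MB left
memory block 1: place 130 MB, 82 MB left
memory block 2: place 102 MB, 154 MB left
memory block 3: place 207 MB, 49 MB left
memory block 2: place 83 MB, 71 MB left
memory block 1: place 69 MB, 13 MB left
memory block 4: place 185 MB, 71 MB left
memory block 5: place 202 MB, 54 MB left
memory block 6: place 180 MB, 76 MB left
memory block 7: place 213 MB, 43 MB left
memory block 8: place 157 MB, 99 MB left
memory block 8: place 41 MB, 58 MB left
memory block 9: place 129 MB, 127 MB left
memory block 9: place 39 MB, 88 MB left
memory block 9: place 21 MB, 67 MB left
memory block 10: place 107 MB, 149 MB left
memory block 10: place 59 MB, 90 MB left

10 memory blocks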